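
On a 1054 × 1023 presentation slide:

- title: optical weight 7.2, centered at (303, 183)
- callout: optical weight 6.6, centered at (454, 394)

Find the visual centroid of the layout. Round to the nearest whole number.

Total weight = 7.2 + 6.6 = 13.8.
x-moment: 7.2·303 + 6.6·454 = 5178.0; centroid 5178.0/13.8 ≈ 375.22.
y-moment: 7.2·183 + 6.6·394 = 3918.0; centroid 3918.0/13.8 ≈ 283.91.

(375, 284)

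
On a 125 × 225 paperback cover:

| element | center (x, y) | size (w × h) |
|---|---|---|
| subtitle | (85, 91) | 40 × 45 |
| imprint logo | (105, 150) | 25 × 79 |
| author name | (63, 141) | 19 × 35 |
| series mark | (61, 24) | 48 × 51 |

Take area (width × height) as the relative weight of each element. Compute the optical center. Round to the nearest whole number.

(80, 89)

Areas → weights: subtitle 40·45 = 1800, imprint logo 25·79 = 1975, author name 19·35 = 665, series mark 48·51 = 2448; Σw = 6888.
Σw·x = 1800·85 + 1975·105 + 665·63 + 2448·61 = 551598, so x̄ = 551598/6888 ≈ 80.08.
Σw·y = 1800·91 + 1975·150 + 665·141 + 2448·24 = 612567, so ȳ = 612567/6888 ≈ 88.93.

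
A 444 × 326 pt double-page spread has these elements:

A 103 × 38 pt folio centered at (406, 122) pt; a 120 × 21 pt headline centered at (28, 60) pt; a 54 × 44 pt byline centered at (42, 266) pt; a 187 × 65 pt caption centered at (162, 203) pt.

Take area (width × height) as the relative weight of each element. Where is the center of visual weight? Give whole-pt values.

Areas → weights: folio 103·38 = 3914, headline 120·21 = 2520, byline 54·44 = 2376, caption 187·65 = 12155; Σw = 20965.
x: (3914·406 + 2520·28 + 2376·42 + 12155·162) / 20965 = 3728546 / 20965 ≈ 177.85
y: (3914·122 + 2520·60 + 2376·266 + 12155·203) / 20965 = 3728189 / 20965 ≈ 177.83

(178, 178)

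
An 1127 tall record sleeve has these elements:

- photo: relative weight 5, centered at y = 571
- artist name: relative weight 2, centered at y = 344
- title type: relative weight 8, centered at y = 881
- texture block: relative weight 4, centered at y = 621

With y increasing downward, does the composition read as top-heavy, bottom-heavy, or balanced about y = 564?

Σw = 5 + 2 + 8 + 4 = 19.
Σw·y = 5·571 + 2·344 + 8·881 + 4·621 = 13075, so ȳ = 13075/19 ≈ 688.16.
688.2 lies below (larger y than) the midline 564, so the layout is bottom-heavy.

bottom-heavy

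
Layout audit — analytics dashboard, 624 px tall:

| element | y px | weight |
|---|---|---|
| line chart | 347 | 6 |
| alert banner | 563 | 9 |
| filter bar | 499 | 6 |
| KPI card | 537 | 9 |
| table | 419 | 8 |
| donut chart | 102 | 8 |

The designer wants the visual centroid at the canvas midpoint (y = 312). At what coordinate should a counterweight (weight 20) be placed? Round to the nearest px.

New total weight: (6 + 9 + 6 + 9 + 8 + 8) + 20 = 66.
y: need Σw·y = 66·312 = 20592. Existing = 6·347 + 9·563 + 6·499 + 9·537 + 8·419 + 8·102 = 19144. Remainder 1448 / 20 ≈ 72.40.

y ≈ 72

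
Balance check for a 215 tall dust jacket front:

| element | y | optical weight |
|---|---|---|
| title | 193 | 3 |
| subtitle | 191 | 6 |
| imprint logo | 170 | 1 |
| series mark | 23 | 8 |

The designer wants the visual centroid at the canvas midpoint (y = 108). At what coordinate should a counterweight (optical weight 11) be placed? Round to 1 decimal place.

With the counterweight, Σw becomes 3 + 6 + 1 + 8 + 11 = 29.
y: target moment 29×108 = 3132; current 3·193 + 6·191 + 1·170 + 8·23 = 2079; the counterweight supplies 1053, so y = 1053/11 ≈ 95.73.

y ≈ 95.7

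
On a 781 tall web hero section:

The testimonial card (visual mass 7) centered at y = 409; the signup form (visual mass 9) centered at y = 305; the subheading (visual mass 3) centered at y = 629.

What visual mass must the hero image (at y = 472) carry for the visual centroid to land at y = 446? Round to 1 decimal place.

w ≈ 37.7

Existing Σw = 19 (7 + 9 + 3); existing moment 7·409 + 9·305 + 3·629 = 7495.
Set Σw·y/Σw = 446: (7495 + 472w) = 446·(19 + w).
So w = (446·19 − 7495)/(472 − 446) = 979/26 ≈ 37.65.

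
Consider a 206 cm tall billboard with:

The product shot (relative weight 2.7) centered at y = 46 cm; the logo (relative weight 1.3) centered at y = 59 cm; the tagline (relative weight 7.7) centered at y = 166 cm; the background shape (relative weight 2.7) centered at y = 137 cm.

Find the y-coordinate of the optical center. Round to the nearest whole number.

Σw = 2.7 + 1.3 + 7.7 + 2.7 = 14.4.
Σw·y = 2.7·46 + 1.3·59 + 7.7·166 + 2.7·137 = 1849.0, so ȳ = 1849.0/14.4 ≈ 128.40.

y ≈ 128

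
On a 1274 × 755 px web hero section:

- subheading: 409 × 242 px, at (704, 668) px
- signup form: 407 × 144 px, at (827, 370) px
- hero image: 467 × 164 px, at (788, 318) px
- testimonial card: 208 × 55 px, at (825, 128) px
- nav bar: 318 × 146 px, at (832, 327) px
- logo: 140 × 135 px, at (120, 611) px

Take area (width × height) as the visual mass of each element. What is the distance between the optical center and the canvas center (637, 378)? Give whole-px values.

≈ 123 px

Areas → weights: subheading 409·242 = 98978, signup form 407·144 = 58608, hero image 467·164 = 76588, testimonial card 208·55 = 11440, nav bar 318·146 = 46428, logo 140·135 = 18900; Σw = 310942.
x: moment 228834768 / weight 310942 ≈ 735.94
Σw·y = 140351424; ȳ = 140351424/310942 ≈ 451.37.
Offset from (637, 378): Δx ≈ 98.94, Δy ≈ 73.37; distance = √(Δx² + Δy²) ≈ 123.18.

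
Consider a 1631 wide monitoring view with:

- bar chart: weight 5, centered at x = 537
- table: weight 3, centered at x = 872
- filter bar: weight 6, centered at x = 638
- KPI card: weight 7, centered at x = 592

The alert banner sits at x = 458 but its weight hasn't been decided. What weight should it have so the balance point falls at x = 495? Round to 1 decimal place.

w ≈ 77.8

Fixed elements: Σw = 5 + 3 + 6 + 7 = 21, Σw·x = 5·537 + 3·872 + 6·638 + 7·592 = 13273.
For the centroid to hit 495: (13273 + w·458) / (21 + w) = 495.
Rearranging, w·(458 − 495) = 495·21 − 13273 = -2878, so w ≈ -2878/-37 = 77.78.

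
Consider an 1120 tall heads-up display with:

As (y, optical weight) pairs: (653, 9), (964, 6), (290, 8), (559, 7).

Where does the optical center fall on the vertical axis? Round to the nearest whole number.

Total weight = 9 + 6 + 8 + 7 = 30.
Σw·y = 9·653 + 6·964 + 8·290 + 7·559 = 17894, so ȳ = 17894/30 ≈ 596.47.

y ≈ 596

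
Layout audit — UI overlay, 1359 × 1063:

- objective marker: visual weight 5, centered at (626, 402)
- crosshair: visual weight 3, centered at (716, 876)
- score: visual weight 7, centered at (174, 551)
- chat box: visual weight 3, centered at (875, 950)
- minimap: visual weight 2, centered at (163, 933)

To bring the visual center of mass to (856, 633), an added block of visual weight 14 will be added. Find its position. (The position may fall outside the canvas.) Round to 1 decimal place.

After adding the added block, total weight = 5 + 3 + 7 + 3 + 2 + 14 = 34.
Along x: (9447 + 14·x) / 34 = 856 (existing moment 5·626 + 3·716 + 7·174 + 3·875 + 2·163 = 9447) ⇒ x = (29104 − 9447) / 14 ≈ 1404.07.
Along y: (13211 + 14·y) / 34 = 633 (existing moment 5·402 + 3·876 + 7·551 + 3·950 + 2·933 = 13211) ⇒ y = (21522 − 13211) / 14 ≈ 593.64.

(1404.1, 593.6)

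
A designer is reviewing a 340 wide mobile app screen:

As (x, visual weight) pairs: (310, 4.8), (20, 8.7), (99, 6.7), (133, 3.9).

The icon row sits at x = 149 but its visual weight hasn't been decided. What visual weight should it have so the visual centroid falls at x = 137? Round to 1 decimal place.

Known weights sum to 4.8 + 8.7 + 6.7 + 3.9 = 24.1; their moment is 4.8·310 + 8.7·20 + 6.7·99 + 3.9·133 = 2844.0.
For the centroid to hit 137: (2844.0 + w·149) / (24.1 + w) = 137.
Solving: w = (137·24.1 − 2844.0) / (149 − 137) = 457.7 / 12 ≈ 38.14.

w ≈ 38.1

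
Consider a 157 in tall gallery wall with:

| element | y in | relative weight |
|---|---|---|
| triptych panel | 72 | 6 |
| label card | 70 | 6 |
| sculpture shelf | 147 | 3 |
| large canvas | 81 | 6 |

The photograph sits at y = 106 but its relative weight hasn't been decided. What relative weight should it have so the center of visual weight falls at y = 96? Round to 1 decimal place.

w ≈ 23.7

Fixed elements: Σw = 6 + 6 + 3 + 6 = 21, Σw·y = 6·72 + 6·70 + 3·147 + 6·81 = 1779.
For the centroid to hit 96: (1779 + w·106) / (21 + w) = 96.
So w = (96·21 − 1779)/(106 − 96) = 237/10 ≈ 23.70.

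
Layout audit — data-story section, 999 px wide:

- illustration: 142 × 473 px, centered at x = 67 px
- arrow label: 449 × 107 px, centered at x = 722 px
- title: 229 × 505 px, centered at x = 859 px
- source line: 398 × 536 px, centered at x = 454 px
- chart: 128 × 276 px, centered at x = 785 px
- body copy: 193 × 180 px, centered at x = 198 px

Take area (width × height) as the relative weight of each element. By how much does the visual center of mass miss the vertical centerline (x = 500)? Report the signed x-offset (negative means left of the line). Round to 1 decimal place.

≈ 25.0 px

Areas → weights: illustration 142·473 = 67166, arrow label 449·107 = 48043, title 229·505 = 115645, source line 398·536 = 213328, chart 128·276 = 35328, body copy 193·180 = 34740; Σw = 514250.
x: (67166·67 + 48043·722 + 115645·859 + 213328·454 + 35328·785 + 34740·198) / 514250 = 269988135 / 514250 ≈ 525.01
Against x = 500, that's 525.01 − 500 = 25.01.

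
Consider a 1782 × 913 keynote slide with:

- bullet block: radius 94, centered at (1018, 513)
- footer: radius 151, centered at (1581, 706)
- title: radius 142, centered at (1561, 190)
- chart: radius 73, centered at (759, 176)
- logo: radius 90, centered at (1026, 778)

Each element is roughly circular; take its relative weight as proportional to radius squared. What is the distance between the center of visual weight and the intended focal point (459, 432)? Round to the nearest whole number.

≈ 905

r² weights: bullet block 94² = 8836, footer 151² = 22801, title 142² = 20164, chart 73² = 5329, logo 90² = 8100. Total = 65230.
Σw·x = 8836·1018 + 22801·1581 + 20164·1561 + 5329·759 + 8100·1026 = 88874744, so x̄ = 88874744/65230 ≈ 1362.48.
Σw·y = 8836·513 + 22801·706 + 20164·190 + 5329·176 + 8100·778 = 31701238, so ȳ = 31701238/65230 ≈ 485.99.
Relative to (459, 432): Δ = (903.48, 53.99); |Δ| = √(903.48² + 53.99²) ≈ 905.09.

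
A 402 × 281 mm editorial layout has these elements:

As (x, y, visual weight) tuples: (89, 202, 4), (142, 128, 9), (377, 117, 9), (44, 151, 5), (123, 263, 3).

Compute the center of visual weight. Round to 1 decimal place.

Weights sum to 4 + 9 + 9 + 5 + 3 = 30.
x-moment: 4·89 + 9·142 + 9·377 + 5·44 + 3·123 = 5616; centroid 5616/30 ≈ 187.20.
y-moment: 4·202 + 9·128 + 9·117 + 5·151 + 3·263 = 4557; centroid 4557/30 ≈ 151.90.

(187.2, 151.9)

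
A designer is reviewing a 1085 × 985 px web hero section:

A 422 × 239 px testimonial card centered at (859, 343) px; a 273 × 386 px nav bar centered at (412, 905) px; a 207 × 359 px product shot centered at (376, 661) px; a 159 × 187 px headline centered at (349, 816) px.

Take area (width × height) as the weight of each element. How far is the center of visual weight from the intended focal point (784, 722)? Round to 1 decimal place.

≈ 250.4 px

Areas → weights: testimonial card 422·239 = 100858, nav bar 273·386 = 105378, product shot 207·359 = 74313, headline 159·187 = 29733; Σw = 310282.
x-moment: 100858·859 + 105378·412 + 74313·376 + 29733·349 = 168371263; centroid 168371263/310282 ≈ 542.64.
y-moment: 100858·343 + 105378·905 + 74313·661 + 29733·816 = 203344405; centroid 203344405/310282 ≈ 655.35.
From (784, 722): dx = -241.36, dy = -66.65, so the distance is √(dx²+dy²) ≈ 250.39.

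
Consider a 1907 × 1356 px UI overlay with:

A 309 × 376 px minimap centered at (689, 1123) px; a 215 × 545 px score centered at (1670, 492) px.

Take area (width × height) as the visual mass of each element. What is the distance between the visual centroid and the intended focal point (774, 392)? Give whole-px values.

Taking area as weight: minimap 309·376 = 116184, score 215·545 = 117175. Sum 233359.
Σw·x = 116184·689 + 117175·1670 = 275733026, so x̄ = 275733026/233359 ≈ 1181.58.
Σw·y = 116184·1123 + 117175·492 = 188124732, so ȳ = 188124732/233359 ≈ 806.16.
From (774, 392): dx = 407.58, dy = 414.16, so the distance is √(dx²+dy²) ≈ 581.08.

≈ 581 px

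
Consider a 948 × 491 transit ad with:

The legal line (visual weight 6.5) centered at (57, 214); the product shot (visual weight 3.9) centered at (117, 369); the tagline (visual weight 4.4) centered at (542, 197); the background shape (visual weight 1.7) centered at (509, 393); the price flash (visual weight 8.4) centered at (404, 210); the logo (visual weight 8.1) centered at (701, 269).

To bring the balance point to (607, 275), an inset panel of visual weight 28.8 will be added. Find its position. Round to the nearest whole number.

After adding the inset panel, total weight = 6.5 + 3.9 + 4.4 + 1.7 + 8.4 + 8.1 + 28.8 = 61.8.
x: need Σw·x = 61.8·607 = 37512.6. Existing = 6.5·57 + 3.9·117 + 4.4·542 + 1.7·509 + 8.4·404 + 8.1·701 = 13148.6. Remainder 24364.0 / 28.8 ≈ 845.97.
y: need Σw·y = 61.8·275 = 16995.0. Existing = 6.5·214 + 3.9·369 + 4.4·197 + 1.7·393 + 8.4·210 + 8.1·269 = 8307.9. Remainder 8687.1 / 28.8 ≈ 301.64.

(846, 302)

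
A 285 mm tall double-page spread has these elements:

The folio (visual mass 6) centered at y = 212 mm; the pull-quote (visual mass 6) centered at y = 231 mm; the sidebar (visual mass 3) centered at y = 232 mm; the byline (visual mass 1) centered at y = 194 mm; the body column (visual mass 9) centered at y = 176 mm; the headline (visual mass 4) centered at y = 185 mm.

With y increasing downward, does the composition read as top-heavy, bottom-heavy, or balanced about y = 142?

Weights sum to 6 + 6 + 3 + 1 + 9 + 4 = 29.
y: moment 5872 / weight 29 ≈ 202.48
Since 202.5 is below (larger y than) 142, the composition reads bottom-heavy.

bottom-heavy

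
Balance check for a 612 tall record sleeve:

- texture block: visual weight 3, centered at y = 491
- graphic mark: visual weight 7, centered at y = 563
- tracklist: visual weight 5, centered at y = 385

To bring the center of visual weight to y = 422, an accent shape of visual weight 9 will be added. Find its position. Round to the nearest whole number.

After adding the accent shape, total weight = 3 + 7 + 5 + 9 = 24.
y: need Σw·y = 24·422 = 10128. Existing = 3·491 + 7·563 + 5·385 = 7339. Remainder 2789 / 9 ≈ 309.89.

y ≈ 310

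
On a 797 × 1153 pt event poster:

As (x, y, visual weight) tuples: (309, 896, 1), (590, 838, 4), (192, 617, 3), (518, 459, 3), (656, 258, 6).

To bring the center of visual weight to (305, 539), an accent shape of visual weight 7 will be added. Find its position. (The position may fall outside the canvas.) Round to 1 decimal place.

(-202.1, 558.9)

New total weight: (1 + 4 + 3 + 3 + 6) + 7 = 24.
x: target moment 24×305 = 7320; current 1·309 + 4·590 + 3·192 + 3·518 + 6·656 = 8735; the accent shape supplies -1415, so x = -1415/7 ≈ -202.14.
y: target moment 24×539 = 12936; current 1·896 + 4·838 + 3·617 + 3·459 + 6·258 = 9024; the accent shape supplies 3912, so y = 3912/7 ≈ 558.86.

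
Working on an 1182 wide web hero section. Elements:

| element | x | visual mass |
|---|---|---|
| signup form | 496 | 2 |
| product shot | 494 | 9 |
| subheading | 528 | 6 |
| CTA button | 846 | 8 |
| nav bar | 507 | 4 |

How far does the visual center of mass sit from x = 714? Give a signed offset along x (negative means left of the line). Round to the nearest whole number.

Total weight = 2 + 9 + 6 + 8 + 4 = 29.
Σw·x = 2·496 + 9·494 + 6·528 + 8·846 + 4·507 = 17402, so x̄ = 17402/29 ≈ 600.07.
Against x = 714, that's 600.07 − 714 = -113.93.

≈ -114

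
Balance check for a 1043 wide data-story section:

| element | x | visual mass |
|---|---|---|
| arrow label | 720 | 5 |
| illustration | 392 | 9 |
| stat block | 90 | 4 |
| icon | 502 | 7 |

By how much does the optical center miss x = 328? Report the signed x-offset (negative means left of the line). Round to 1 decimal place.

≈ 112.1

Weights sum to 5 + 9 + 4 + 7 = 25.
Σw·x = 5·720 + 9·392 + 4·90 + 7·502 = 11002, so x̄ = 11002/25 ≈ 440.08.
Offset from x = 328: 440.08 − 328 ≈ 112.08.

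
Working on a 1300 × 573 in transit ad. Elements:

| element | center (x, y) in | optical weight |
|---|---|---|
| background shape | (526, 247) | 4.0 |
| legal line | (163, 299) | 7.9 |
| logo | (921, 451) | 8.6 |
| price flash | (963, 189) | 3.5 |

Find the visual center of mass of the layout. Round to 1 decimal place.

Σw = 4.0 + 7.9 + 8.6 + 3.5 = 24.0.
x-moment: 4.0·526 + 7.9·163 + 8.6·921 + 3.5·963 = 14682.8; centroid 14682.8/24.0 ≈ 611.78.
y-moment: 4.0·247 + 7.9·299 + 8.6·451 + 3.5·189 = 7890.2; centroid 7890.2/24.0 ≈ 328.76.

(611.8, 328.8)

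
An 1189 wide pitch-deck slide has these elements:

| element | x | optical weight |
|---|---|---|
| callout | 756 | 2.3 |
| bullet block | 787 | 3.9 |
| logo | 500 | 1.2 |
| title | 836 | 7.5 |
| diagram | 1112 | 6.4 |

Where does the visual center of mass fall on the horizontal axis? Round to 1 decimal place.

x ≈ 882.4

Weights sum to 2.3 + 3.9 + 1.2 + 7.5 + 6.4 = 21.3.
x: (2.3·756 + 3.9·787 + 1.2·500 + 7.5·836 + 6.4·1112) / 21.3 = 18794.9 / 21.3 ≈ 882.39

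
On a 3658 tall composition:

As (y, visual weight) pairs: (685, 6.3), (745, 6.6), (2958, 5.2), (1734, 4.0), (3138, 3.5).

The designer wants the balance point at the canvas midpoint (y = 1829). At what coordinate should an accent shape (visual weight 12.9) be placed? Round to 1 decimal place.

y ≈ 2161.5

New total weight: (6.3 + 6.6 + 5.2 + 4.0 + 3.5) + 12.9 = 38.5.
Along y: (42533.1 + 12.9·y) / 38.5 = 1829 (existing moment 6.3·685 + 6.6·745 + 5.2·2958 + 4.0·1734 + 3.5·3138 = 42533.1) ⇒ y = (70416.5 − 42533.1) / 12.9 ≈ 2161.50.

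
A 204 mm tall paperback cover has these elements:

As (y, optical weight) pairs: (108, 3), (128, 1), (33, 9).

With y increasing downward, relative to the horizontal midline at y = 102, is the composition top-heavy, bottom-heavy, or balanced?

top-heavy

Total weight = 3 + 1 + 9 = 13.
y-moment: 3·108 + 1·128 + 9·33 = 749; centroid 749/13 ≈ 57.62.
57.6 lies above (smaller y than) the midline 102, so the layout is top-heavy.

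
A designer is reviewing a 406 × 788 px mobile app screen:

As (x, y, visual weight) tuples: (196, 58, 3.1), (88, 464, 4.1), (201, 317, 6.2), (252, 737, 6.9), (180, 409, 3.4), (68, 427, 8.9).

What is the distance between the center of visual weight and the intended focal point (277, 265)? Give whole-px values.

Weights sum to 3.1 + 4.1 + 6.2 + 6.9 + 3.4 + 8.9 = 32.6.
Σw·x = 5170.6; x̄ = 5170.6/32.6 ≈ 158.61.
y: moment 14323.8 / weight 32.6 ≈ 439.38
From (277, 265): dx = -118.39, dy = 174.38, so the distance is √(dx²+dy²) ≈ 210.77.

≈ 211 px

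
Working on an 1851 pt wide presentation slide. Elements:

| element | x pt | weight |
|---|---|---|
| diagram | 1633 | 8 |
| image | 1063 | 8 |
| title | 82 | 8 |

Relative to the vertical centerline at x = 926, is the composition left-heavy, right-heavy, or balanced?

Σw = 8 + 8 + 8 = 24.
x: (8·1633 + 8·1063 + 8·82) / 24 = 22224 / 24 ≈ 926.00
The centroid 926.00 matches the midline at 926, so the layout is balanced.

balanced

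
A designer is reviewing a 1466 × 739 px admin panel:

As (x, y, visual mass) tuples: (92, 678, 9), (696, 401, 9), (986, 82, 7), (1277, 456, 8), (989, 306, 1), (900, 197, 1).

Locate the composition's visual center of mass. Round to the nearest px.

Total weight = 9 + 9 + 7 + 8 + 1 + 1 = 35.
Σw·x = 9·92 + 9·696 + 7·986 + 8·1277 + 1·989 + 1·900 = 26099, so x̄ = 26099/35 ≈ 745.69.
Σw·y = 9·678 + 9·401 + 7·82 + 8·456 + 1·306 + 1·197 = 14436, so ȳ = 14436/35 ≈ 412.46.

(746, 412)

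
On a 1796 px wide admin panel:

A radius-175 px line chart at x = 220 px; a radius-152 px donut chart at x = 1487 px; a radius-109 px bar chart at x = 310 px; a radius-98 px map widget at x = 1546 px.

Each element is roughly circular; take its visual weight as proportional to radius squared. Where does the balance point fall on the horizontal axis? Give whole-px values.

Weights ∝ r²: line chart 175² = 30625, donut chart 152² = 23104, bar chart 109² = 11881, map widget 98² = 9604; Σw = 75214.
x: (30625·220 + 23104·1487 + 11881·310 + 9604·1546) / 75214 = 59624042 / 75214 ≈ 792.73

x ≈ 793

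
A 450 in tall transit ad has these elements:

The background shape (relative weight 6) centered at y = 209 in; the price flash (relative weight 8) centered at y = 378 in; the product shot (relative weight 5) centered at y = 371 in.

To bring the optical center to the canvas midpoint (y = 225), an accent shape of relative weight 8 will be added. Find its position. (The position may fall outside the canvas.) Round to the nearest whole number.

y ≈ -7

New total weight: (6 + 8 + 5) + 8 = 27.
y: need Σw·y = 27·225 = 6075. Existing = 6·209 + 8·378 + 5·371 = 6133. Remainder -58 / 8 ≈ -7.25.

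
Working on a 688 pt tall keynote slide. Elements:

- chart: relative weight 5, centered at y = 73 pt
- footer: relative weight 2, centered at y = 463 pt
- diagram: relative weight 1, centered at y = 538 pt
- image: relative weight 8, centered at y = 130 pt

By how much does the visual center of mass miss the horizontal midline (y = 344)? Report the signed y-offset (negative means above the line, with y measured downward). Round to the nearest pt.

Weights sum to 5 + 2 + 1 + 8 = 16.
y: (5·73 + 2·463 + 1·538 + 8·130) / 16 = 2869 / 16 ≈ 179.31
Offset from y = 344: 179.31 − 344 ≈ -164.69.

≈ -165 pt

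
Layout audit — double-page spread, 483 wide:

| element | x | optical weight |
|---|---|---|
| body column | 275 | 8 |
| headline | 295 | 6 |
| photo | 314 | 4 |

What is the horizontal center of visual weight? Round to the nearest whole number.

Weights sum to 8 + 6 + 4 = 18.
x: (8·275 + 6·295 + 4·314) / 18 = 5226 / 18 ≈ 290.33

x ≈ 290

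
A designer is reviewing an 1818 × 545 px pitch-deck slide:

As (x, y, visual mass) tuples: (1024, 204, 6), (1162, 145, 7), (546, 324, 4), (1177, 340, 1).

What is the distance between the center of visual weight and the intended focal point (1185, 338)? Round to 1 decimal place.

≈ 239.0 px

Weights sum to 6 + 7 + 4 + 1 = 18.
Σw·x = 6·1024 + 7·1162 + 4·546 + 1·1177 = 17639, so x̄ = 17639/18 ≈ 979.94.
Σw·y = 6·204 + 7·145 + 4·324 + 1·340 = 3875, so ȳ = 3875/18 ≈ 215.28.
From (1185, 338): dx = -205.06, dy = -122.72, so the distance is √(dx²+dy²) ≈ 238.97.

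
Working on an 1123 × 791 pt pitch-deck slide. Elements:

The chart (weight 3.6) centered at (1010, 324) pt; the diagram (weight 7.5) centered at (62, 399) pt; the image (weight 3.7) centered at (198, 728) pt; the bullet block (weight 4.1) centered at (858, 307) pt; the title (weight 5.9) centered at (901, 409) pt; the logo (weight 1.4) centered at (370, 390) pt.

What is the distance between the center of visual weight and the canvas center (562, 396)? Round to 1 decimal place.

≈ 33.6 pt

Σw = 3.6 + 7.5 + 3.7 + 4.1 + 5.9 + 1.4 = 26.2.
x: (3.6·1010 + 7.5·62 + 3.7·198 + 4.1·858 + 5.9·901 + 1.4·370) / 26.2 = 14185.3 / 26.2 ≈ 541.42
y: (3.6·324 + 7.5·399 + 3.7·728 + 4.1·307 + 5.9·409 + 1.4·390) / 26.2 = 11070.3 / 26.2 ≈ 422.53
Relative to (562, 396): Δ = (-20.58, 26.53); |Δ| = √(-20.58² + 26.53²) ≈ 33.57.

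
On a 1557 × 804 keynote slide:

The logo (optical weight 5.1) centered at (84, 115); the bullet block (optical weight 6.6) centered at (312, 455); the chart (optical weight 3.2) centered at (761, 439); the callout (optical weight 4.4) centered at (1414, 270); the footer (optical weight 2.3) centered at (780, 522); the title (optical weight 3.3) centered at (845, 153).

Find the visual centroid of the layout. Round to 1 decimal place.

(631.6, 316.8)

Total weight = 5.1 + 6.6 + 3.2 + 4.4 + 2.3 + 3.3 = 24.9.
Σw·x = 15726.9; x̄ = 15726.9/24.9 ≈ 631.60.
Σw·y = 7887.8; ȳ = 7887.8/24.9 ≈ 316.78.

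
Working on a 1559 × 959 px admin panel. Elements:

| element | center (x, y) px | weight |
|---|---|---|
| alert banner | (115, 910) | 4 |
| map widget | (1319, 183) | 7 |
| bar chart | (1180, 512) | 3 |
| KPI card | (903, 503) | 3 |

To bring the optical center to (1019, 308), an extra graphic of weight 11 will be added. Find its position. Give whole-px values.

With the extra graphic, Σw becomes 4 + 7 + 3 + 3 + 11 = 28.
Along x: (15942 + 11·x) / 28 = 1019 (existing moment 4·115 + 7·1319 + 3·1180 + 3·903 = 15942) ⇒ x = (28532 − 15942) / 11 ≈ 1144.55.
Along y: (7966 + 11·y) / 28 = 308 (existing moment 4·910 + 7·183 + 3·512 + 3·503 = 7966) ⇒ y = (8624 − 7966) / 11 ≈ 59.82.

(1145, 60)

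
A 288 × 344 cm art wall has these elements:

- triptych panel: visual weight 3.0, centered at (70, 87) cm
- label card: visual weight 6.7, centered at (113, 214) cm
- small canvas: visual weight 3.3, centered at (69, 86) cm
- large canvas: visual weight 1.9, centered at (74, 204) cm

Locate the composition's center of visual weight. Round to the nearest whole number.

Weights sum to 3.0 + 6.7 + 3.3 + 1.9 = 14.9.
x: (3.0·70 + 6.7·113 + 3.3·69 + 1.9·74) / 14.9 = 1335.4 / 14.9 ≈ 89.62
y: (3.0·87 + 6.7·214 + 3.3·86 + 1.9·204) / 14.9 = 2366.2 / 14.9 ≈ 158.81

(90, 159)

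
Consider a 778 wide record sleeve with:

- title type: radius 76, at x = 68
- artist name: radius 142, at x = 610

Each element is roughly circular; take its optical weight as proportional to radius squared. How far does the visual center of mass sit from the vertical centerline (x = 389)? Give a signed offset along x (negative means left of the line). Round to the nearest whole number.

Weights ∝ r²: title type 76² = 5776, artist name 142² = 20164; Σw = 25940.
Σw·x = 5776·68 + 20164·610 = 12692808, so x̄ = 12692808/25940 ≈ 489.31.
Offset from x = 389: 489.31 − 389 ≈ 100.31.

≈ 100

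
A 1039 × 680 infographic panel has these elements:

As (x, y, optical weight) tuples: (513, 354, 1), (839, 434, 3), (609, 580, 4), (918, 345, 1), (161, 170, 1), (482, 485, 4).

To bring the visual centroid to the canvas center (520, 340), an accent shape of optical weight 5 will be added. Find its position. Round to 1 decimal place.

After adding the accent shape, total weight = 1 + 3 + 4 + 1 + 1 + 4 + 5 = 19.
x: need Σw·x = 19·520 = 9880. Existing = 1·513 + 3·839 + 4·609 + 1·918 + 1·161 + 4·482 = 8473. Remainder 1407 / 5 ≈ 281.40.
y: need Σw·y = 19·340 = 6460. Existing = 1·354 + 3·434 + 4·580 + 1·345 + 1·170 + 4·485 = 6431. Remainder 29 / 5 ≈ 5.80.

(281.4, 5.8)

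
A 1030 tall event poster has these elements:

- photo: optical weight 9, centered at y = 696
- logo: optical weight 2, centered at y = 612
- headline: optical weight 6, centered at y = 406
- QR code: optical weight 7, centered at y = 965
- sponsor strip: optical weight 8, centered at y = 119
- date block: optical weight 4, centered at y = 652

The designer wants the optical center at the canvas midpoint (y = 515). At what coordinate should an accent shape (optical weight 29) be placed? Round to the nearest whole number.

y ≈ 456

After adding the accent shape, total weight = 9 + 2 + 6 + 7 + 8 + 4 + 29 = 65.
y: need Σw·y = 65·515 = 33475. Existing = 9·696 + 2·612 + 6·406 + 7·965 + 8·119 + 4·652 = 20239. Remainder 13236 / 29 ≈ 456.41.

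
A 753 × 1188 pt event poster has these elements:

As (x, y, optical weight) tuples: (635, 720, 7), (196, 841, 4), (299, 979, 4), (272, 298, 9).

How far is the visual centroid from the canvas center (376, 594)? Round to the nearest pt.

Weights sum to 7 + 4 + 4 + 9 = 24.
Σw·x = 7·635 + 4·196 + 4·299 + 9·272 = 8873, so x̄ = 8873/24 ≈ 369.71.
Σw·y = 7·720 + 4·841 + 4·979 + 9·298 = 15002, so ȳ = 15002/24 ≈ 625.08.
From (376, 594): dx = -6.29, dy = 31.08, so the distance is √(dx²+dy²) ≈ 31.71.

≈ 32 pt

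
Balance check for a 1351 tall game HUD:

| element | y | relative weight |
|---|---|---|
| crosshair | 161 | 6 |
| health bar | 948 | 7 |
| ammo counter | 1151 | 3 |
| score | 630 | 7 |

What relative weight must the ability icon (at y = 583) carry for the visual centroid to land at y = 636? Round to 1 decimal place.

w ≈ 15.8

Known weights sum to 6 + 7 + 3 + 7 = 23; their moment is 6·161 + 7·948 + 3·1151 + 7·630 = 15465.
Balance at y = 636 requires (15465 + w·583) / (23 + w) = 636.
So w = (636·23 − 15465)/(583 − 636) = -837/-53 ≈ 15.79.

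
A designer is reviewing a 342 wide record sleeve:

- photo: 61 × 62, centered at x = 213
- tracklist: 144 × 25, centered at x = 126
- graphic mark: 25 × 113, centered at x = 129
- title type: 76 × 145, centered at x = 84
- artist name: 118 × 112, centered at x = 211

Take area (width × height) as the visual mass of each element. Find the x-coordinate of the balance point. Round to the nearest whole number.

Areas: photo 61·62 = 3782, tracklist 144·25 = 3600, graphic mark 25·113 = 2825, title type 76·145 = 11020, artist name 118·112 = 13216. Total weight = 34443.
x-moment: 3782·213 + 3600·126 + 2825·129 + 11020·84 + 13216·211 = 5337847; centroid 5337847/34443 ≈ 154.98.

x ≈ 155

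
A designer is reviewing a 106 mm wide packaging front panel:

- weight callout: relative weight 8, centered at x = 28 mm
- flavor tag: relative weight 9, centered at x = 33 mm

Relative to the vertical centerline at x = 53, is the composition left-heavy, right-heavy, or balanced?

Σw = 8 + 9 = 17.
Σw·x = 8·28 + 9·33 = 521, so x̄ = 521/17 ≈ 30.65.
30.6 lies left of the midline 53, so the layout is left-heavy.

left-heavy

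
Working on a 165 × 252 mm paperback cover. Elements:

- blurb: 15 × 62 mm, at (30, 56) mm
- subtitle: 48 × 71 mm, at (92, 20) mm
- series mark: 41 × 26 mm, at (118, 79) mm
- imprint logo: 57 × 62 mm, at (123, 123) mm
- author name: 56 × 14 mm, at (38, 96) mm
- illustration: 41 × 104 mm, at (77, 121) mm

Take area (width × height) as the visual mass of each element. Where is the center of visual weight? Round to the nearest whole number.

Areas: blurb 15·62 = 930, subtitle 48·71 = 3408, series mark 41·26 = 1066, imprint logo 57·62 = 3534, author name 56·14 = 784, illustration 41·104 = 4264. Total weight = 13986.
Σw·x = 930·30 + 3408·92 + 1066·118 + 3534·123 + 784·38 + 4264·77 = 1260026, so x̄ = 1260026/13986 ≈ 90.09.
Σw·y = 930·56 + 3408·20 + 1066·79 + 3534·123 + 784·96 + 4264·121 = 1230344, so ȳ = 1230344/13986 ≈ 87.97.

(90, 88)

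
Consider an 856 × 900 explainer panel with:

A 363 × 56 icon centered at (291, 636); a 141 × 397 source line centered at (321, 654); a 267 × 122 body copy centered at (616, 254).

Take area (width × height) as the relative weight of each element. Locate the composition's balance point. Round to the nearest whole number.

Areas → weights: icon 363·56 = 20328, source line 141·397 = 55977, body copy 267·122 = 32574; Σw = 108879.
x: (20328·291 + 55977·321 + 32574·616) / 108879 = 43949649 / 108879 ≈ 403.66
y: (20328·636 + 55977·654 + 32574·254) / 108879 = 57811362 / 108879 ≈ 530.97

(404, 531)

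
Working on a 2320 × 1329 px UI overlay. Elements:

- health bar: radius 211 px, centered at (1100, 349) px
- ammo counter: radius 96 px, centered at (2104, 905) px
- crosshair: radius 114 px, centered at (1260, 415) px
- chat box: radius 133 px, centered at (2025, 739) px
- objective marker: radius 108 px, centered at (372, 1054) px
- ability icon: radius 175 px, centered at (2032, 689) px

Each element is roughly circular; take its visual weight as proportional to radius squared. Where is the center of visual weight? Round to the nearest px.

(1477, 598)

r² weights: health bar 211² = 44521, ammo counter 96² = 9216, crosshair 114² = 12996, chat box 133² = 17689, objective marker 108² = 11664, ability icon 175² = 30625. Total = 126711.
x: (44521·1100 + 9216·2104 + 12996·1260 + 17689·2025 + 11664·372 + 30625·2032) / 126711 = 187127757 / 126711 ≈ 1476.81
y: (44521·349 + 9216·905 + 12996·415 + 17689·739 + 11664·1054 + 30625·689) / 126711 = 75738301 / 126711 ≈ 597.72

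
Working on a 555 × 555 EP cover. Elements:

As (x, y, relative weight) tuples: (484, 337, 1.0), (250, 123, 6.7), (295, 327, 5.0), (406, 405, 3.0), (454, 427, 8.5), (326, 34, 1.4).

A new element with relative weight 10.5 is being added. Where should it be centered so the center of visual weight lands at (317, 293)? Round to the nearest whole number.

(217, 275)

After adding the new element, total weight = 1.0 + 6.7 + 5.0 + 3.0 + 8.5 + 1.4 + 10.5 = 36.1.
x: need Σw·x = 36.1·317 = 11443.7. Existing = 1.0·484 + 6.7·250 + 5.0·295 + 3.0·406 + 8.5·454 + 1.4·326 = 9167.4. Remainder 2276.3 / 10.5 ≈ 216.79.
y: need Σw·y = 36.1·293 = 10577.3. Existing = 1.0·337 + 6.7·123 + 5.0·327 + 3.0·405 + 8.5·427 + 1.4·34 = 7688.2. Remainder 2889.1 / 10.5 ≈ 275.15.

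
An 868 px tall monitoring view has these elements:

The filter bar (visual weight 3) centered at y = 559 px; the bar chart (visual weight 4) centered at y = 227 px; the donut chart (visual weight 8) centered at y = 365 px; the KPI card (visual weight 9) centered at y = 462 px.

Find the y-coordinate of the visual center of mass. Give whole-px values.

Σw = 3 + 4 + 8 + 9 = 24.
y: (3·559 + 4·227 + 8·365 + 9·462) / 24 = 9663 / 24 ≈ 402.62

y ≈ 403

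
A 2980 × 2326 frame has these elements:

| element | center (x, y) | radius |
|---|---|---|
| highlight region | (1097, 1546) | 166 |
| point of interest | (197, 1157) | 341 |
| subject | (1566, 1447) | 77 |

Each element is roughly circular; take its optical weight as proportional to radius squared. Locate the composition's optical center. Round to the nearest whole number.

Weights ∝ r²: highlight region 166² = 27556, point of interest 341² = 116281, subject 77² = 5929; Σw = 149766.
Σw·x = 27556·1097 + 116281·197 + 5929·1566 = 62421103, so x̄ = 62421103/149766 ≈ 416.79.
Σw·y = 27556·1546 + 116281·1157 + 5929·1447 = 185717956, so ȳ = 185717956/149766 ≈ 1240.05.

(417, 1240)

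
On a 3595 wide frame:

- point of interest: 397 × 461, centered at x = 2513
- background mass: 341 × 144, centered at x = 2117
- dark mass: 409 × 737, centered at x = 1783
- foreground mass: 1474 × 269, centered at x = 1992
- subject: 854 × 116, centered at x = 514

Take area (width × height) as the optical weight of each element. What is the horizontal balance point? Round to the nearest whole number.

Areas → weights: point of interest 397·461 = 183017, background mass 341·144 = 49104, dark mass 409·737 = 301433, foreground mass 1474·269 = 396506, subject 854·116 = 99064; Σw = 1029124.
Σw·x = 183017·2513 + 49104·2117 + 301433·1783 + 396506·1992 + 99064·514 = 1942088776, so x̄ = 1942088776/1029124 ≈ 1887.13.

x ≈ 1887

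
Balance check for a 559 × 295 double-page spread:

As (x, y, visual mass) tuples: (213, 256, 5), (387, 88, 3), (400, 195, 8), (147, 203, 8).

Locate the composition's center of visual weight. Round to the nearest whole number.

(275, 197)

Σw = 5 + 3 + 8 + 8 = 24.
x-moment: 5·213 + 3·387 + 8·400 + 8·147 = 6602; centroid 6602/24 ≈ 275.08.
y-moment: 5·256 + 3·88 + 8·195 + 8·203 = 4728; centroid 4728/24 ≈ 197.00.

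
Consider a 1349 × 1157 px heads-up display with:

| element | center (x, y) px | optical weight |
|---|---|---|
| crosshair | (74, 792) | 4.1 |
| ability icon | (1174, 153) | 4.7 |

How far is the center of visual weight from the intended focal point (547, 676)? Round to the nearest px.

≈ 253 px

Σw = 4.1 + 4.7 = 8.8.
x: (4.1·74 + 4.7·1174) / 8.8 = 5821.2 / 8.8 ≈ 661.50
y: (4.1·792 + 4.7·153) / 8.8 = 3966.3 / 8.8 ≈ 450.72
From (547, 676): dx = 114.50, dy = -225.28, so the distance is √(dx²+dy²) ≈ 252.71.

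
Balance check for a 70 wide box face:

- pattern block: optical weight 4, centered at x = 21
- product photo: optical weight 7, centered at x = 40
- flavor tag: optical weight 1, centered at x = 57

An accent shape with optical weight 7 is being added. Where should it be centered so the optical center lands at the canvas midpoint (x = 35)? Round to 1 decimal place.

New total weight: (4 + 7 + 1) + 7 = 19.
x: need Σw·x = 19·35 = 665. Existing = 4·21 + 7·40 + 1·57 = 421. Remainder 244 / 7 ≈ 34.86.

x ≈ 34.9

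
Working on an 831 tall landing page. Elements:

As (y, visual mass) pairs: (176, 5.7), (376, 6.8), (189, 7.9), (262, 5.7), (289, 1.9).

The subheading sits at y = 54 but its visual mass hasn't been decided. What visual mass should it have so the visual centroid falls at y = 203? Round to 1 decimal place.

w ≈ 9.5

Existing Σw = 28.0 (5.7 + 6.8 + 7.9 + 5.7 + 1.9); existing moment 5.7·176 + 6.8·376 + 7.9·189 + 5.7·262 + 1.9·289 = 7095.6.
Set Σw·y/Σw = 203: (7095.6 + 54w) = 203·(28.0 + w).
Solving: w = (203·28.0 − 7095.6) / (54 − 203) = -1411.6 / -149 ≈ 9.47.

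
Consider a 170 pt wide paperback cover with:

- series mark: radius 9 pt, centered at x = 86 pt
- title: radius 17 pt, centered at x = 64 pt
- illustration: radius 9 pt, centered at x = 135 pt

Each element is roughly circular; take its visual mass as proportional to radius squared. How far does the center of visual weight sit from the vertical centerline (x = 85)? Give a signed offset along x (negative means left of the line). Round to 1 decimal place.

Weights ∝ r²: series mark 9² = 81, title 17² = 289, illustration 9² = 81; Σw = 451.
x-moment: 81·86 + 289·64 + 81·135 = 36397; centroid 36397/451 ≈ 80.70.
Difference: 80.70 − 85 ≈ -4.30.

≈ -4.3 pt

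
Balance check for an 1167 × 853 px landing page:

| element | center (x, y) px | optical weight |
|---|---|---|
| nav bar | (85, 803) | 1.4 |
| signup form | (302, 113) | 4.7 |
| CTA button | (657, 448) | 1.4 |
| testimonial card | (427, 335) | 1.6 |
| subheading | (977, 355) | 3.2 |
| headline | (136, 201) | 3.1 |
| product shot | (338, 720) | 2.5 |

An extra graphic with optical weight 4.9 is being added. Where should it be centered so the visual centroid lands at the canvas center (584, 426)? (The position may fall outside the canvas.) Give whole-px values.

(1180, 681)

With the extra graphic, Σw becomes 1.4 + 4.7 + 1.4 + 1.6 + 3.2 + 3.1 + 2.5 + 4.9 = 22.8.
x: need Σw·x = 22.8·584 = 13315.2. Existing = 1.4·85 + 4.7·302 + 1.4·657 + 1.6·427 + 3.2·977 + 3.1·136 + 2.5·338 = 7534.4. Remainder 5780.8 / 4.9 ≈ 1179.76.
y: need Σw·y = 22.8·426 = 9712.8. Existing = 1.4·803 + 4.7·113 + 1.4·448 + 1.6·335 + 3.2·355 + 3.1·201 + 2.5·720 = 6377.6. Remainder 3335.2 / 4.9 ≈ 680.65.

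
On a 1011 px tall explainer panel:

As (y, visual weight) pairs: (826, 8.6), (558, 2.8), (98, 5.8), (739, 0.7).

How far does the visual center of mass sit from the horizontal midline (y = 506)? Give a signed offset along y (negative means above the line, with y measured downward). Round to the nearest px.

Σw = 8.6 + 2.8 + 5.8 + 0.7 = 17.9.
y-moment: 8.6·826 + 2.8·558 + 5.8·98 + 0.7·739 = 9751.7; centroid 9751.7/17.9 ≈ 544.79.
Against y = 506, that's 544.79 − 506 = 38.79.

≈ 39 px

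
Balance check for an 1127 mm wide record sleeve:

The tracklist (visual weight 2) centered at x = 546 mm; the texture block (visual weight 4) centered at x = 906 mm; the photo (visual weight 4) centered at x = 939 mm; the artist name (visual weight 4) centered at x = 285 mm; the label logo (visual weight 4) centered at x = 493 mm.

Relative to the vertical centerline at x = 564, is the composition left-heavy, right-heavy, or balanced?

right-heavy

Weights sum to 2 + 4 + 4 + 4 + 4 = 18.
Σw·x = 2·546 + 4·906 + 4·939 + 4·285 + 4·493 = 11584, so x̄ = 11584/18 ≈ 643.56.
643.6 lies right of the midline 564, so the layout is right-heavy.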